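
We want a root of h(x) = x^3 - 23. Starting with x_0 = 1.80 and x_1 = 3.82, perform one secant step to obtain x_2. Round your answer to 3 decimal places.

2.495

h(1.80) = -17.16800, h(3.82) = 32.74297
x_2 = 3.82000 − 32.74297·(3.82000 − 1.80000) / (32.74297 − (-17.16800)) = 3.82000 − (66.14080)/(49.91097) = 2.49482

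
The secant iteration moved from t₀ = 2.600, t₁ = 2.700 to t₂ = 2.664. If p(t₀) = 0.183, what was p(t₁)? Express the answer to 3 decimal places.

The secant line through (2.600, 0.183) and (2.700, p(t₁)) crosses zero at t₂ = 2.664.
So (2.600, 0.183), (2.700, p(t₁)), (2.664, 0) are collinear:
p(t₁) = 0.183 · (2.700 − 2.664) / (2.600 − 2.664) = 0.183 · (0.03600)/(-0.06400) = -0.10294

-0.103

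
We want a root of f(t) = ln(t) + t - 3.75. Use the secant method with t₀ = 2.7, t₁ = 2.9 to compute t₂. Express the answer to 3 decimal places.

f(2.7) = -0.05675, f(2.9) = 0.21471
t₂ = 2.90000 − 0.21471·(2.90000 − 2.70000) / (0.21471 − (-0.05675)) = 2.90000 − (0.04294)/(0.27146) = 2.74181

2.742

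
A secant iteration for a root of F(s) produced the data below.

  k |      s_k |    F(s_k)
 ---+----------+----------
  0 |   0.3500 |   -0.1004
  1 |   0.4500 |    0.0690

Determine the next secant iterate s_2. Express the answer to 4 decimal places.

s_2 = 0.4500 − 0.0690·(0.4500 − 0.3500) / (0.0690 − (-0.1004))
   = 0.4500 − (0.006900)/(0.169400) = 0.409268

0.4093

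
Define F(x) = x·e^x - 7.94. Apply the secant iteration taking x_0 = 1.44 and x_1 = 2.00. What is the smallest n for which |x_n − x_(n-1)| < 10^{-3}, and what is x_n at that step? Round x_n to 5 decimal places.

F(1.44) = -1.8621980, F(2.00) = 6.8381122
x_2 = 2.0000000 − 6.8381122·(0.5600000)/(8.7003102) = 1.5598613;  |Δ| = 0.4401387
F(1.5598613) = -0.5179279
x_3 = 1.5598613 − (-0.5179279)·(-0.4401387)/(-7.3560401) = 1.5908509;  |Δ| = 0.0309895
F(1.5908509) = -0.1322264
x_4 = 1.5908509 − (-0.1322264)·(0.0309895)/(0.3857015) = 1.6014747;  |Δ| = 0.0106238
F(1.6014747) = 0.0038622
x_5 = 1.6014747 − 0.0038622·(0.0106238)/(0.1360886) = 1.6011732;  |Δ| = 0.0003015
|x_5 − x_4| = 0.0003015 < 10^{-3}

n = 5, x_n = 1.60117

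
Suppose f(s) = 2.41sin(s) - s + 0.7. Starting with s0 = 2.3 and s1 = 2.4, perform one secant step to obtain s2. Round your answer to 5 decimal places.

2.37321

f(2.3) = 0.1971496, f(2.4) = -0.0721337
s2 = 2.4000000 − (-0.0721337)·(2.4000000 − 2.3000000) / (-0.0721337 − 0.1971496) = 2.4000000 − (-0.0072134)/(-0.2692833) = 2.3732127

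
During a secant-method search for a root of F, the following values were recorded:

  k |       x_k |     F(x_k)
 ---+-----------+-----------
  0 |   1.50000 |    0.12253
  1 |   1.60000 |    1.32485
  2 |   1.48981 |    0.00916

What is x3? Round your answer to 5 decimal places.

x3 = 1.48981 − 0.00916·(1.48981 − 1.60000) / (0.00916 − 1.32485)
   = 1.48981 − (-0.0010093)/(-1.3156900) = 1.4890428

1.48904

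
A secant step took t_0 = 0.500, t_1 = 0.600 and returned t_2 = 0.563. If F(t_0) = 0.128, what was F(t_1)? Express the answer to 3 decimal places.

The secant line through (0.500, 0.128) and (0.600, F(t_1)) crosses zero at t_2 = 0.563.
So (0.500, 0.128), (0.600, F(t_1)), (0.563, 0) are collinear:
F(t_1) = 0.128 · (0.600 − 0.563) / (0.500 − 0.563) = 0.128 · (0.03700)/(-0.06300) = -0.07517

-0.075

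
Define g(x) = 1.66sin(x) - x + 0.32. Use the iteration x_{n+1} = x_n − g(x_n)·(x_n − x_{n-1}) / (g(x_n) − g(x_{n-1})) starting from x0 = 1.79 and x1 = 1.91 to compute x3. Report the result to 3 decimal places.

g(1.79) = 0.15028, g(1.91) = -0.02459
x2 = 1.91000 − (-0.02459)·(1.91000 − 1.79000) / (-0.02459 − 0.15028) = 1.91000 − (-0.00295)/(-0.17486) = 1.89313
g(1.89313) = 0.00138
x3 = 1.89313 − 0.00138·(1.89313 − 1.91000) / (0.00138 − (-0.02459)) = 1.89313 − (-0.00002)/(0.02597) = 1.89403

1.894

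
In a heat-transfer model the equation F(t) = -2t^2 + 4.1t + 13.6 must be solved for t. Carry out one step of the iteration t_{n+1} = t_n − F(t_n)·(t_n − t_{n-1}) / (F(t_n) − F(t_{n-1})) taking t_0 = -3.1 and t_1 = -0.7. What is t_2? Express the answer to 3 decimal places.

-1.533

F(-3.1) = -18.33000, F(-0.7) = 9.75000
t_2 = -0.70000 − 9.75000·(-0.70000 − (-3.10000)) / (9.75000 − (-18.33000)) = -0.70000 − (23.40000)/(28.08000) = -1.53333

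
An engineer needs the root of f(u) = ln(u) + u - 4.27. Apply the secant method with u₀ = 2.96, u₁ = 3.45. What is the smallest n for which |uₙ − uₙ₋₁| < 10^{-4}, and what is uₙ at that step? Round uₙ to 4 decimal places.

n = 4, uₙ = 3.1292

f(2.96) = -0.224811, f(3.45) = 0.418374
u₂ = 3.450000 − 0.418374·(0.490000)/(0.643185) = 3.131268;  |Δ| = 0.318732
f(3.131268) = 0.002707
u₃ = 3.131268 − 0.002707·(-0.318732)/(-0.415668) = 3.129193;  |Δ| = 0.002075
f(3.129193) = -0.000032
u₄ = 3.129193 − (-0.000032)·(-0.002075)/(-0.002738) = 3.129217;  |Δ| = 0.000024
|u₄ − u₃| = 0.000024 < 10^{-4}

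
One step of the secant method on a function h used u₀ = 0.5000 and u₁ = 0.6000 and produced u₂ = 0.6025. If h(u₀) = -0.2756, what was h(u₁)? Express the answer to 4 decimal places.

-0.0067

The secant line through (0.5000, -0.2756) and (0.6000, h(u₁)) crosses zero at u₂ = 0.6025.
So (0.5000, -0.2756), (0.6000, h(u₁)), (0.6025, 0) are collinear:
h(u₁) = -0.2756 · (0.6000 − 0.6025) / (0.5000 − 0.6025) = -0.2756 · (-0.002500)/(-0.102500) = -0.006722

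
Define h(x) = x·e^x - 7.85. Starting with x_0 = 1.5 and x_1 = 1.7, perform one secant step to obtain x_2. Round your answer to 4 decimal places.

h(1.5) = -1.127466, h(1.7) = 1.455711
x_2 = 1.700000 − 1.455711·(1.700000 − 1.500000) / (1.455711 − (-1.127466)) = 1.700000 − (0.291142)/(2.583177) = 1.587293

1.5873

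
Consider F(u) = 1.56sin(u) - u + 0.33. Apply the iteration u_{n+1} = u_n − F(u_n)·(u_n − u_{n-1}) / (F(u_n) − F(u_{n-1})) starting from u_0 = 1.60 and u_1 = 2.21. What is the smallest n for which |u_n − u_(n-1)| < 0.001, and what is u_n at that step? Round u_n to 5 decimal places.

F(1.60) = 0.2893348, F(2.21) = -0.6279891
u_2 = 2.2100000 − (-0.6279891)·(0.6100000)/(-0.9173240) = 1.7924012;  |Δ| = 0.4175988
F(1.7924012) = 0.0594505
u_3 = 1.7924012 − 0.0594505·(-0.4175988)/(0.6874396) = 1.8285156;  |Δ| = 0.0361144
F(1.8285156) = 0.0099635
u_4 = 1.8285156 − 0.0099635·(0.0361144)/(-0.0494869) = 1.8357867;  |Δ| = 0.0072712
F(1.8357867) = -0.0002385
u_5 = 1.8357867 − (-0.0002385)·(0.0072712)/(-0.0102021) = 1.8356167;  |Δ| = 0.0001700
|u_5 − u_4| = 0.0001700 < 0.001

n = 5, u_n = 1.83562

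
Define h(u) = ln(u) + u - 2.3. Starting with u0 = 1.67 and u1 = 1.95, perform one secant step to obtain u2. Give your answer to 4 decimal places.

h(1.67) = -0.117176, h(1.95) = 0.317829
u2 = 1.950000 − 0.317829·(1.950000 − 1.670000) / (0.317829 − (-0.117176)) = 1.950000 − (0.088992)/(0.435006) = 1.745423

1.7454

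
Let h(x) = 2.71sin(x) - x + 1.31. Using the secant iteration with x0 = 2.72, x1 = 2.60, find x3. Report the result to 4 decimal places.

2.6320

h(2.72) = -0.301030, h(2.60) = 0.107009
x2 = 2.600000 − 0.107009·(2.600000 − 2.720000) / (0.107009 − (-0.301030)) = 2.600000 − (-0.012841)/(0.408038) = 2.631470
h(2.631470) = 0.001780
x3 = 2.631470 − 0.001780·(2.631470 − 2.600000) / (0.001780 − 0.107009) = 2.631470 − (0.000056)/(-0.105229) = 2.632002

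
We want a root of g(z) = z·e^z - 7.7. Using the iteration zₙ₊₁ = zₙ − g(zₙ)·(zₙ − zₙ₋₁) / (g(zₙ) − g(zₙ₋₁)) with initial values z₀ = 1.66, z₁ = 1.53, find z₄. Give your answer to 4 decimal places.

g(1.66) = 1.030456, g(1.53) = -0.634189
z₂ = 1.530000 − (-0.634189)·(1.530000 − 1.660000) / (-0.634189 − 1.030456) = 1.530000 − (0.082445)/(-1.664645) = 1.579527
g(1.579527) = -0.035095
z₃ = 1.579527 − (-0.035095)·(1.579527 − 1.530000) / (-0.035095 − (-0.634189)) = 1.579527 − (-0.001738)/(0.599095) = 1.582428
g(1.582428) = 0.001295
z₄ = 1.582428 − 0.001295·(1.582428 − 1.579527) / (0.001295 − (-0.035095)) = 1.582428 − (0.000004)/(0.036390) = 1.582325

1.5823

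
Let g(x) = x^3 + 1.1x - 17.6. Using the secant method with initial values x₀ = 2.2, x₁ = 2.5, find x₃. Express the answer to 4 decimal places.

2.4603

g(2.2) = -4.532000, g(2.5) = 0.775000
x₂ = 2.500000 − 0.775000·(2.500000 − 2.200000) / (0.775000 − (-4.532000)) = 2.500000 − (0.232500)/(5.307000) = 2.456190
g(2.456190) = -0.080319
x₃ = 2.456190 − (-0.080319)·(2.456190 − 2.500000) / (-0.080319 − 0.775000) = 2.456190 − (0.003519)/(-0.855319) = 2.460304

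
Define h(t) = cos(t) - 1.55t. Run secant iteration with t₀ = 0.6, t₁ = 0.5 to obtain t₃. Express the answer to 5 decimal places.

h(0.6) = -0.1046644, h(0.5) = 0.1025826
t₂ = 0.5000000 − 0.1025826·(0.5000000 − 0.6000000) / (0.1025826 − (-0.1046644)) = 0.5000000 − (-0.0102583)/(0.2072469) = 0.5494977
h(0.5494977) = 0.0010654
t₃ = 0.5494977 − 0.0010654·(0.5494977 − 0.5000000) / (0.0010654 − 0.1025826) = 0.5494977 − (0.0000527)/(-0.1015171) = 0.5500172

0.55002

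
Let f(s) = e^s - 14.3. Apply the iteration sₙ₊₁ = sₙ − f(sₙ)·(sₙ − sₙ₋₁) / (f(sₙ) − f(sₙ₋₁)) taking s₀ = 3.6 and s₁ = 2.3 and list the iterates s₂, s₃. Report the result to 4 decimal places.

f(3.6) = 22.298234, f(2.3) = -4.325818
s₂ = 2.300000 − (-4.325818)·(2.300000 − 3.600000) / (-4.325818 − 22.298234) = 2.300000 − (5.623563)/(-26.624052) = 2.511221
f(2.511221) = -1.980035
s₃ = 2.511221 − (-1.980035)·(2.511221 − 2.300000) / (-1.980035 − (-4.325818)) = 2.511221 − (-0.418225)/(2.345783) = 2.689509

2.5112, 2.6895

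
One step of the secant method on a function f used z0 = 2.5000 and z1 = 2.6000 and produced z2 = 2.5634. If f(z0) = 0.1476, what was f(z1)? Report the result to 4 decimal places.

-0.0852

The secant line through (2.5000, 0.1476) and (2.6000, f(z1)) crosses zero at z2 = 2.5634.
So (2.5000, 0.1476), (2.6000, f(z1)), (2.5634, 0) are collinear:
f(z1) = 0.1476 · (2.6000 − 2.5634) / (2.5000 − 2.5634) = 0.1476 · (0.036600)/(-0.063400) = -0.085208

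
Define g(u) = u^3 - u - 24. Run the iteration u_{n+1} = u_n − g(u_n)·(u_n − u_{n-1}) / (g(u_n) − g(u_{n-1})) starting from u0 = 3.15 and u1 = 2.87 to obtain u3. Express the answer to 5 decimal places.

g(3.15) = 4.1058750, g(2.87) = -3.2300970
u2 = 2.8700000 − (-3.2300970)·(2.8700000 − 3.1500000) / (-3.2300970 − 4.1058750) = 2.8700000 − (0.9044272)/(-7.3359720) = 2.9932866
g(2.9932866) = -0.1741427
u3 = 2.9932866 − (-0.1741427)·(2.9932866 − 2.8700000) / (-0.1741427 − (-3.2300970)) = 2.9932866 − (-0.0214695)/(3.0559543) = 3.0003121

3.00031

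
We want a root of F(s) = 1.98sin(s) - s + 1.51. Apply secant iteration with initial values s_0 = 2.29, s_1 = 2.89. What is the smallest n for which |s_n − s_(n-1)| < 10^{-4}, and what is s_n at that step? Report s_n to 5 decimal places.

F(2.29) = 0.7096145, F(2.89) = -0.8870854
s_2 = 2.8900000 − (-0.8870854)·(0.6000000)/(-1.5966999) = 2.5566554;  |Δ| = 0.3333446
F(2.5566554) = 0.0465957
s_3 = 2.5566554 − 0.0465957·(-0.3333446)/(0.9336810) = 2.5732911;  |Δ| = 0.0166357
F(2.5732911) = 0.0023475
s_4 = 2.5732911 − 0.0023475·(0.0166357)/(-0.0442482) = 2.5741737;  |Δ| = 0.0008826
F(2.5741737) = -0.0000083
s_5 = 2.5741737 − (-0.0000083)·(0.0008826)/(-0.0023558) = 2.5741706;  |Δ| = 0.0000031
|s_5 − s_4| = 0.0000031 < 10^{-4}

n = 5, s_n = 2.57417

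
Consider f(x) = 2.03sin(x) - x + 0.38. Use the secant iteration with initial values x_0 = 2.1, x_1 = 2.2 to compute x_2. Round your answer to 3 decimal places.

f(2.1) = 0.03232, f(2.2) = -0.17875
x_2 = 2.20000 − (-0.17875)·(2.20000 − 2.10000) / (-0.17875 − 0.03232) = 2.20000 − (-0.01788)/(-0.21107) = 2.11531

2.115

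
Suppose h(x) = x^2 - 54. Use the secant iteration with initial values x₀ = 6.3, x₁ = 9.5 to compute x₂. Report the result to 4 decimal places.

h(6.3) = -14.310000, h(9.5) = 36.250000
x₂ = 9.500000 − 36.250000·(9.500000 − 6.300000) / (36.250000 − (-14.310000)) = 9.500000 − (116.000000)/(50.560000) = 7.205696

7.2057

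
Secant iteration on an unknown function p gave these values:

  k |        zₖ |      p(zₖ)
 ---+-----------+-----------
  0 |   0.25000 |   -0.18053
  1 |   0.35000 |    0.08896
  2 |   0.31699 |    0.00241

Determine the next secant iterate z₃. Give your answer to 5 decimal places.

z₃ = 0.31699 − 0.00241·(0.31699 − 0.35000) / (0.00241 − 0.08896)
   = 0.31699 − (-0.0000796)/(-0.0865500) = 0.3160708

0.31607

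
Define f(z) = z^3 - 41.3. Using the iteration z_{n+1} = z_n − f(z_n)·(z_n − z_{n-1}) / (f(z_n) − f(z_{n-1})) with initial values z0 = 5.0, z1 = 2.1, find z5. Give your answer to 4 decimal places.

f(5.0) = 83.700000, f(2.1) = -32.039000
z2 = 2.100000 − (-32.039000)·(2.100000 − 5.000000) / (-32.039000 − 83.700000) = 2.100000 − (92.913100)/(-115.739000) = 2.902781
f(2.902781) = -16.840762
z3 = 2.902781 − (-16.840762)·(2.902781 − 2.100000) / (-16.840762 − (-32.039000)) = 2.902781 − (-13.519448)/(15.198238) = 3.792322
f(3.792322) = 13.240048
z4 = 3.792322 − 13.240048·(3.792322 − 2.902781) / (13.240048 − (-16.840762)) = 3.792322 − (11.777558)/(30.080809) = 3.400791
f(3.400791) = -1.968559
z5 = 3.400791 − (-1.968559)·(3.400791 − 3.792322) / (-1.968559 − 13.240048) = 3.400791 − (0.770751)/(-15.208607) = 3.451470

3.4515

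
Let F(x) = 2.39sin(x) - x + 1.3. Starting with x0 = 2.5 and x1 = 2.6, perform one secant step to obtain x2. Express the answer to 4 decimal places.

2.5772

F(2.5) = 0.230348, F(2.6) = -0.067952
x2 = 2.600000 − (-0.067952)·(2.600000 − 2.500000) / (-0.067952 − 0.230348) = 2.600000 − (-0.006795)/(-0.298300) = 2.577220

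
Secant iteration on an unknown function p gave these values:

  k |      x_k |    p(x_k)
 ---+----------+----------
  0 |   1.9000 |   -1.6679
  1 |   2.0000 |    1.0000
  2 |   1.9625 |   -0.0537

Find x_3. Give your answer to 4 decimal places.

x_3 = 1.9625 − (-0.0537)·(1.9625 − 2.0000) / (-0.0537 − 1.0000)
   = 1.9625 − (0.002014)/(-1.053700) = 1.964411

1.9644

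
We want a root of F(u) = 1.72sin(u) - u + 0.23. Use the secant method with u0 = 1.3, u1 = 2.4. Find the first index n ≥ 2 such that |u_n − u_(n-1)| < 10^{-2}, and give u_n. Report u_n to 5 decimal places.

F(1.3) = 0.5873201, F(2.4) = -1.0082033
u2 = 2.4000000 − (-1.0082033)·(1.1000000)/(-1.5955234) = 1.7049155;  |Δ| = 0.6950845
F(1.7049155) = 0.2296381
u3 = 1.7049155 − 0.2296381·(-0.6950845)/(1.2378414) = 1.8338640;  |Δ| = 0.1289486
F(1.8338640) = 0.0569624
u4 = 1.8338640 − 0.0569624·(0.1289486)/(-0.1726757) = 1.8764017;  |Δ| = 0.0425377
F(1.8764017) = -0.0060980
u5 = 1.8764017 − (-0.0060980)·(0.0425377)/(-0.0630604) = 1.8722883;  |Δ| = 0.0041134
|u5 − u4| = 0.0041134 < 10^{-2}

n = 5, u_n = 1.87229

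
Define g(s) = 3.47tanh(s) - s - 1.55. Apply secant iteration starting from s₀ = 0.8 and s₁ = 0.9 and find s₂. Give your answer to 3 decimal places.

0.856

g(0.8) = -0.04579, g(0.9) = 0.03555
s₂ = 0.90000 − 0.03555·(0.90000 − 0.80000) / (0.03555 − (-0.04579)) = 0.90000 − (0.00356)/(0.08135) = 0.85629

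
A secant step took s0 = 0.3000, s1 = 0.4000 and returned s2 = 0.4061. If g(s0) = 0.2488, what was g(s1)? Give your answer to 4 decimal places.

0.0143

The secant line through (0.3000, 0.2488) and (0.4000, g(s1)) crosses zero at s2 = 0.4061.
So (0.3000, 0.2488), (0.4000, g(s1)), (0.4061, 0) are collinear:
g(s1) = 0.2488 · (0.4000 − 0.4061) / (0.3000 − 0.4061) = 0.2488 · (-0.006100)/(-0.106100) = 0.014304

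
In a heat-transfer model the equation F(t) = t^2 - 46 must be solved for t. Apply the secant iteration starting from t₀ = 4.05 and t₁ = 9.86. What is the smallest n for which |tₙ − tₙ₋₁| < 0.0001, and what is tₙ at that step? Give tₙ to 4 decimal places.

n = 6, tₙ = 6.7823

F(4.05) = -29.597500, F(9.86) = 51.219600
t₂ = 9.860000 − 51.219600·(5.810000)/(80.817100) = 6.177786;  |Δ| = 3.682214
F(6.177786) = -7.834963
t₃ = 6.177786 − (-7.834963)·(-3.682214)/(-59.054563) = 6.666317;  |Δ| = 0.488531
F(6.666317) = -1.560215
t₄ = 6.666317 − (-1.560215)·(0.488531)/(6.274749) = 6.787790;  |Δ| = 0.121473
F(6.787790) = 0.074099
t₅ = 6.787790 − 0.074099·(0.121473)/(1.634314) = 6.782283;  |Δ| = 0.005508
F(6.782283) = -0.000639
t₆ = 6.782283 − (-0.000639)·(-0.005508)/(-0.074738) = 6.782330;  |Δ| = 0.000047
|t₆ − t₅| = 0.000047 < 0.0001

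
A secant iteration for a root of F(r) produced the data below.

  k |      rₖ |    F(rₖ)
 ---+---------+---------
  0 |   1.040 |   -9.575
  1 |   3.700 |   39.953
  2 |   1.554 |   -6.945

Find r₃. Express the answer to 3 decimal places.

r₃ = 1.554 − (-6.945)·(1.554 − 3.700) / (-6.945 − 39.953)
   = 1.554 − (14.90397)/(-46.89800) = 1.87180

1.872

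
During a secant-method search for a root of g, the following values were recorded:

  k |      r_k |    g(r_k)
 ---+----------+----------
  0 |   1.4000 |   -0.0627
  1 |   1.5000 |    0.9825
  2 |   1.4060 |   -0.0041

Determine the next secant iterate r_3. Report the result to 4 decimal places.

r_3 = 1.4060 − (-0.0041)·(1.4060 − 1.5000) / (-0.0041 − 0.9825)
   = 1.4060 − (0.000385)/(-0.986600) = 1.406391

1.4064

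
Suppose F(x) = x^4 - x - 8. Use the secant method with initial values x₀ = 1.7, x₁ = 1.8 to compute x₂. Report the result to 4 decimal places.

F(1.7) = -1.347900, F(1.8) = 0.697600
x₂ = 1.800000 − 0.697600·(1.800000 − 1.700000) / (0.697600 − (-1.347900)) = 1.800000 − (0.069760)/(2.045500) = 1.765896

1.7659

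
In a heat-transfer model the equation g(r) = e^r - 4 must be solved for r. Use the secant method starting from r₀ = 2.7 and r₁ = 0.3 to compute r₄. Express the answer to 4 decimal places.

g(2.7) = 10.879732, g(0.3) = -2.650141
r₂ = 0.300000 − (-2.650141)·(0.300000 − 2.700000) / (-2.650141 − 10.879732) = 0.300000 − (6.360339)/(-13.529873) = 0.770096
g(0.770096) = -1.840026
r₃ = 0.770096 − (-1.840026)·(0.770096 − 0.300000) / (-1.840026 − (-2.650141)) = 0.770096 − (-0.864989)/(0.810115) = 1.837832
g(1.837832) = 2.282905
r₄ = 1.837832 − 2.282905·(1.837832 − 0.770096) / (2.282905 − (-1.840026)) = 1.837832 − (2.437541)/(4.122931) = 1.246617

1.2466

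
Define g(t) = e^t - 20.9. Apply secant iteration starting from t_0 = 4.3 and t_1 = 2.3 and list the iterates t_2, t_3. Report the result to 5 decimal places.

2.64290, 3.21831

g(4.3) = 52.7997937, g(2.3) = -10.9258175
t_2 = 2.3000000 − (-10.9258175)·(2.3000000 − 4.3000000) / (-10.9258175 − 52.7997937) = 2.3000000 − (21.8516351)/(-63.7256112) = 2.6429019
g(2.6429019) = -6.8460720
t_3 = 2.6429019 − (-6.8460720)·(2.6429019 − 2.3000000) / (-6.8460720 − (-10.9258175)) = 2.6429019 − (-2.3475313)/(4.0797456) = 3.2183131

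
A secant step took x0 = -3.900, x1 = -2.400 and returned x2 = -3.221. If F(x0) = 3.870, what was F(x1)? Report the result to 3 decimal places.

-4.679

The secant line through (-3.900, 3.870) and (-2.400, F(x1)) crosses zero at x2 = -3.221.
So (-3.900, 3.870), (-2.400, F(x1)), (-3.221, 0) are collinear:
F(x1) = 3.870 · (-2.400 − (-3.221)) / (-3.900 − (-3.221)) = 3.870 · (0.82100)/(-0.67900) = -4.67934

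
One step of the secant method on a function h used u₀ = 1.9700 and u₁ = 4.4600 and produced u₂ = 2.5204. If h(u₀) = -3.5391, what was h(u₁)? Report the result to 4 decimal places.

The secant line through (1.9700, -3.5391) and (4.4600, h(u₁)) crosses zero at u₂ = 2.5204.
So (1.9700, -3.5391), (4.4600, h(u₁)), (2.5204, 0) are collinear:
h(u₁) = -3.5391 · (4.4600 − 2.5204) / (1.9700 − 2.5204) = -3.5391 · (1.939600)/(-0.550400) = 12.471727

12.4717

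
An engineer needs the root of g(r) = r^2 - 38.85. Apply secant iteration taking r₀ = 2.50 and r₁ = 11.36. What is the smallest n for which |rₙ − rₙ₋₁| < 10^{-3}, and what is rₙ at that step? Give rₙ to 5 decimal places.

n = 7, rₙ = 6.23298

g(2.50) = -32.6000000, g(11.36) = 90.1996000
r₂ = 11.3600000 − 90.1996000·(8.8600000)/(122.7996000) = 4.8520924;  |Δ| = 6.5079076
g(4.8520924) = -15.3071998
r₃ = 4.8520924 − (-15.3071998)·(-6.5079076)/(-105.5067998) = 5.7962765;  |Δ| = 0.9441841
g(5.7962765) = -5.2531793
r₄ = 5.7962765 − (-5.2531793)·(0.9441841)/(10.0540205) = 6.2896083;  |Δ| = 0.4933318
g(6.2896083) = 0.7091724
r₅ = 6.2896083 − 0.7091724·(0.4933318)/(5.9623517) = 6.2309305;  |Δ| = 0.0586777
g(6.2309305) = -0.0255045
r₆ = 6.2309305 − (-0.0255045)·(-0.0586777)/(-0.7346769) = 6.2329676;  |Δ| = 0.0020370
g(6.2329676) = -0.0001154
r₇ = 6.2329676 − (-0.0001154)·(0.0020370)/(0.0253891) = 6.2329768;  |Δ| = 0.0000093
|r₇ − r₆| = 0.0000093 < 10^{-3}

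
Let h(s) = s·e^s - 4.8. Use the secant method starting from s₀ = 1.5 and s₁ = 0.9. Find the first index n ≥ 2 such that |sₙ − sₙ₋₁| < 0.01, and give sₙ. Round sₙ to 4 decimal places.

h(1.5) = 1.922534, h(0.9) = -2.586357
s₂ = 0.900000 − (-2.586357)·(-0.600000)/(-4.508891) = 1.244168;  |Δ| = 0.344168
h(1.244168) = -0.482682
s₃ = 1.244168 − (-0.482682)·(0.344168)/(2.103675) = 1.323136;  |Δ| = 0.078968
h(1.323136) = 0.168612
s₄ = 1.323136 − 0.168612·(0.078968)/(0.651294) = 1.302692;  |Δ| = 0.020444
h(1.302692) = -0.007152
s₅ = 1.302692 − (-0.007152)·(-0.020444)/(-0.175763) = 1.303524;  |Δ| = 0.000832
|s₅ − s₄| = 0.000832 < 0.01

n = 5, sₙ = 1.3035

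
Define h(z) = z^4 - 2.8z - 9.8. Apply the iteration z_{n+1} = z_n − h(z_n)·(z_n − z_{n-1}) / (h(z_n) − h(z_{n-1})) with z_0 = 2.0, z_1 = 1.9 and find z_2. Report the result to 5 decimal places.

h(2.0) = 0.6000000, h(1.9) = -2.0879000
z_2 = 1.9000000 − (-2.0879000)·(1.9000000 − 2.0000000) / (-2.0879000 − 0.6000000) = 1.9000000 − (0.2087900)/(-2.6879000) = 1.9776777

1.97768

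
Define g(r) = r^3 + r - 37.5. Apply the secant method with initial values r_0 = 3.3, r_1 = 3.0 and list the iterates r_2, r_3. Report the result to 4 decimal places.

3.2436, 3.2479

g(3.3) = 1.737000, g(3.0) = -7.500000
r_2 = 3.000000 − (-7.500000)·(3.000000 − 3.300000) / (-7.500000 − 1.737000) = 3.000000 − (2.250000)/(-9.237000) = 3.243586
g(3.243586) = -0.131145
r_3 = 3.243586 − (-0.131145)·(3.243586 − 3.000000) / (-0.131145 − (-7.500000)) = 3.243586 − (-0.031945)/(7.368855) = 3.247921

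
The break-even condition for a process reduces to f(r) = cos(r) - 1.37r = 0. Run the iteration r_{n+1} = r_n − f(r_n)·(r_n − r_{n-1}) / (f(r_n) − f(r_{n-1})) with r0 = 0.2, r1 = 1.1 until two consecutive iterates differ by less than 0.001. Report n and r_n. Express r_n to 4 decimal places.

f(0.2) = 0.706067, f(1.1) = -1.053404
r2 = 1.100000 − (-1.053404)·(0.900000)/(-1.759470) = 0.561165;  |Δ| = 0.538835
f(0.561165) = 0.077839
r3 = 0.561165 − 0.077839·(-0.538835)/(1.131243) = 0.598242;  |Δ| = 0.037076
f(0.598242) = 0.006736
r4 = 0.598242 − 0.006736·(0.037076)/(-0.071103) = 0.601754;  |Δ| = 0.003512
f(0.601754) = -0.000059
r5 = 0.601754 − (-0.000059)·(0.003512)/(-0.006795) = 0.601723;  |Δ| = 0.000031
|r5 − r4| = 0.000031 < 0.001

n = 5, r_n = 0.6017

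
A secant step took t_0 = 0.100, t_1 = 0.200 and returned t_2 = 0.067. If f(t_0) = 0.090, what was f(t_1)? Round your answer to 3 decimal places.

The secant line through (0.100, 0.090) and (0.200, f(t_1)) crosses zero at t_2 = 0.067.
So (0.100, 0.090), (0.200, f(t_1)), (0.067, 0) are collinear:
f(t_1) = 0.090 · (0.200 − 0.067) / (0.100 − 0.067) = 0.090 · (0.13300)/(0.03300) = 0.36273

0.363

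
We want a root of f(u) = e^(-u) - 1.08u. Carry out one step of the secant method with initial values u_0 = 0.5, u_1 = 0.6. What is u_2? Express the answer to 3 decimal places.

f(0.5) = 0.06653, f(0.6) = -0.09919
u_2 = 0.60000 − (-0.09919)·(0.60000 − 0.50000) / (-0.09919 − 0.06653) = 0.60000 − (-0.00992)/(-0.16572) = 0.54015

0.540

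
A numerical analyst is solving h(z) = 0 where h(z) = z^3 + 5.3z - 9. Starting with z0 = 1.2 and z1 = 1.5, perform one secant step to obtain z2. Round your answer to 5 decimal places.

h(1.2) = -0.9120000, h(1.5) = 2.3250000
z2 = 1.5000000 − 2.3250000·(1.5000000 − 1.2000000) / (2.3250000 − (-0.9120000)) = 1.5000000 − (0.6975000)/(3.2370000) = 1.2845227

1.28452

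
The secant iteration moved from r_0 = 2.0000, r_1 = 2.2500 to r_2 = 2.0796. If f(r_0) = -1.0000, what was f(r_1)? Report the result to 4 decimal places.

The secant line through (2.0000, -1.0000) and (2.2500, f(r_1)) crosses zero at r_2 = 2.0796.
So (2.0000, -1.0000), (2.2500, f(r_1)), (2.0796, 0) are collinear:
f(r_1) = -1.0000 · (2.2500 − 2.0796) / (2.0000 − 2.0796) = -1.0000 · (0.170400)/(-0.079600) = 2.140704

2.1407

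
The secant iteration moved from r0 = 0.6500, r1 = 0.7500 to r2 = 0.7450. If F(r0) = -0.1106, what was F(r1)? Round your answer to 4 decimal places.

0.0058

The secant line through (0.6500, -0.1106) and (0.7500, F(r1)) crosses zero at r2 = 0.7450.
So (0.6500, -0.1106), (0.7500, F(r1)), (0.7450, 0) are collinear:
F(r1) = -0.1106 · (0.7500 − 0.7450) / (0.6500 − 0.7450) = -0.1106 · (0.005000)/(-0.095000) = 0.005821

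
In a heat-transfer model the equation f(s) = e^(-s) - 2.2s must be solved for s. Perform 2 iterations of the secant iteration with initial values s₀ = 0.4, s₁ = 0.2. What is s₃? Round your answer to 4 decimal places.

0.3276

f(0.4) = -0.209680, f(0.2) = 0.378731
s₂ = 0.200000 − 0.378731·(0.200000 − 0.400000) / (0.378731 − (-0.209680)) = 0.200000 − (-0.075746)/(0.588411) = 0.328730
f(0.328730) = -0.003369
s₃ = 0.328730 − (-0.003369)·(0.328730 − 0.200000) / (-0.003369 − 0.378731) = 0.328730 − (-0.000434)/(-0.382100) = 0.327595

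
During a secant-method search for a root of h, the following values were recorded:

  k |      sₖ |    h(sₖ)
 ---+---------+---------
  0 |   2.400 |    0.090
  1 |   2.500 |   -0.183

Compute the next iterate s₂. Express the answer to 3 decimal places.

s₂ = 2.500 − (-0.183)·(2.500 − 2.400) / (-0.183 − 0.090)
   = 2.500 − (-0.01830)/(-0.27300) = 2.43297

2.433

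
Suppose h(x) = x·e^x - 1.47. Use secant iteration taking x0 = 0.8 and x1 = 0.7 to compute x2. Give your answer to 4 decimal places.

0.7163

h(0.8) = 0.310433, h(0.7) = -0.060373
x2 = 0.700000 − (-0.060373)·(0.700000 − 0.800000) / (-0.060373 − 0.310433) = 0.700000 − (0.006037)/(-0.370806) = 0.716282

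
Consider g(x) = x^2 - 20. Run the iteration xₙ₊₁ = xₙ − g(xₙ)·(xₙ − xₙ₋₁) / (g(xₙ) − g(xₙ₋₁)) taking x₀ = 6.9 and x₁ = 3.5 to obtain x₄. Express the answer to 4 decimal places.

g(6.9) = 27.610000, g(3.5) = -7.750000
x₂ = 3.500000 − (-7.750000)·(3.500000 − 6.900000) / (-7.750000 − 27.610000) = 3.500000 − (26.350000)/(-35.360000) = 4.245192
g(4.245192) = -1.978342
x₃ = 4.245192 − (-1.978342)·(4.245192 − 3.500000) / (-1.978342 − (-7.750000)) = 4.245192 − (-1.474245)/(5.771658) = 4.500621
g(4.500621) = 0.255587
x₄ = 4.500621 − 0.255587·(4.500621 − 4.245192) / (0.255587 − (-1.978342)) = 4.500621 − (0.065284)/(2.233929) = 4.471397

4.4714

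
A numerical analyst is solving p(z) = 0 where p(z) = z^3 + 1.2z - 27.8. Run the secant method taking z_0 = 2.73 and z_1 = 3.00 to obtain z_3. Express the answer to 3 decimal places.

2.897

p(2.73) = -4.17758, p(3.00) = 2.80000
z_2 = 3.00000 − 2.80000·(3.00000 − 2.73000) / (2.80000 − (-4.17758)) = 3.00000 − (0.75600)/(6.97758) = 2.89165
p(2.89165) = -0.15100
z_3 = 2.89165 − (-0.15100)·(2.89165 − 3.00000) / (-0.15100 − 2.80000) = 2.89165 − (0.01636)/(-2.95100) = 2.89720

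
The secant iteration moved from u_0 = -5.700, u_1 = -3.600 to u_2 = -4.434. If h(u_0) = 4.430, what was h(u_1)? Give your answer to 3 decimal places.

The secant line through (-5.700, 4.430) and (-3.600, h(u_1)) crosses zero at u_2 = -4.434.
So (-5.700, 4.430), (-3.600, h(u_1)), (-4.434, 0) are collinear:
h(u_1) = 4.430 · (-3.600 − (-4.434)) / (-5.700 − (-4.434)) = 4.430 · (0.83400)/(-1.26600) = -2.91834

-2.918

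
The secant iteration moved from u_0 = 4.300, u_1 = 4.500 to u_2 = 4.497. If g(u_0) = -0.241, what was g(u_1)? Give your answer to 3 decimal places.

The secant line through (4.300, -0.241) and (4.500, g(u_1)) crosses zero at u_2 = 4.497.
So (4.300, -0.241), (4.500, g(u_1)), (4.497, 0) are collinear:
g(u_1) = -0.241 · (4.500 − 4.497) / (4.300 − 4.497) = -0.241 · (0.00300)/(-0.19700) = 0.00367

0.004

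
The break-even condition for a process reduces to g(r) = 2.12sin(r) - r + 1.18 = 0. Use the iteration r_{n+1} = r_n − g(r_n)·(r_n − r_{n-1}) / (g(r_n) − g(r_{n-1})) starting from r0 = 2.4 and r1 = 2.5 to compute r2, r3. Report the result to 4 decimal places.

2.4805, 2.4809

g(2.4) = 0.211982, g(2.5) = -0.051239
r2 = 2.500000 − (-0.051239)·(2.500000 − 2.400000) / (-0.051239 − 0.211982) = 2.500000 − (-0.005124)/(-0.263221) = 2.480534
g(2.480534) = 0.001046
r3 = 2.480534 − 0.001046·(2.480534 − 2.500000) / (0.001046 − (-0.051239)) = 2.480534 − (-0.000020)/(0.052286) = 2.480923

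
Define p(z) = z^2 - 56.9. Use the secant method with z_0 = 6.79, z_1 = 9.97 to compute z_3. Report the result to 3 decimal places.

p(6.79) = -10.79590, p(9.97) = 42.50090
z_2 = 9.97000 − 42.50090·(9.97000 − 6.79000) / (42.50090 − (-10.79590)) = 9.97000 − (135.15286)/(53.29680) = 7.43415
p(7.43415) = -1.63346
z_3 = 7.43415 − (-1.63346)·(7.43415 − 9.97000) / (-1.63346 − 42.50090) = 7.43415 − (4.14222)/(-44.13436) = 7.52800

7.528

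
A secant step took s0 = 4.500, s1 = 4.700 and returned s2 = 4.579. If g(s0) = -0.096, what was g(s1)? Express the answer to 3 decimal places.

0.147

The secant line through (4.500, -0.096) and (4.700, g(s1)) crosses zero at s2 = 4.579.
So (4.500, -0.096), (4.700, g(s1)), (4.579, 0) are collinear:
g(s1) = -0.096 · (4.700 − 4.579) / (4.500 − 4.579) = -0.096 · (0.12100)/(-0.07900) = 0.14704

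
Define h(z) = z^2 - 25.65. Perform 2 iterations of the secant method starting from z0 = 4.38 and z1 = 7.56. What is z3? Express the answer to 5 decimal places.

5.03598

h(4.38) = -6.4656000, h(7.56) = 31.5036000
z2 = 7.5600000 − 31.5036000·(7.5600000 − 4.3800000) / (31.5036000 − (-6.4656000)) = 7.5600000 − (100.1814480)/(37.9692000) = 4.9215075
h(4.9215075) = -1.4287636
z3 = 4.9215075 − (-1.4287636)·(4.9215075 − 7.5600000) / (-1.4287636 − 31.5036000) = 4.9215075 − (3.7697819)/(-32.9323636) = 5.0359780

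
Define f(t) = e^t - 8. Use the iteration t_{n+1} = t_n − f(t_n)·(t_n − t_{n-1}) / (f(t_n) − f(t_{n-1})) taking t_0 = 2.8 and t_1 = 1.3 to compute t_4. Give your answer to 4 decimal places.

f(2.8) = 8.444647, f(1.3) = -4.330703
t_2 = 1.300000 − (-4.330703)·(1.300000 − 2.800000) / (-4.330703 − 8.444647) = 1.300000 − (6.496055)/(-12.775350) = 1.808484
f(1.808484) = -1.898812
t_3 = 1.808484 − (-1.898812)·(1.808484 − 1.300000) / (-1.898812 − (-4.330703)) = 1.808484 − (-0.965515)/(2.431891) = 2.205506
f(2.205506) = 1.074839
t_4 = 2.205506 − 1.074839·(2.205506 − 1.808484) / (1.074839 − (-1.898812)) = 2.205506 − (0.426735)/(2.973650) = 2.062000

2.0620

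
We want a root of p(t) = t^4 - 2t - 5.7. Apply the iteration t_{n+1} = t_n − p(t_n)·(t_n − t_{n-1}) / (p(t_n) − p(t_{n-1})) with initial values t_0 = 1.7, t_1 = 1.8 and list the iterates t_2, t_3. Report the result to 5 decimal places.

p(1.7) = -0.7479000, p(1.8) = 1.1976000
t_2 = 1.8000000 − 1.1976000·(1.8000000 − 1.7000000) / (1.1976000 − (-0.7479000)) = 1.8000000 − (0.1197600)/(1.9455000) = 1.7384426
p(1.7384426) = -0.0432979
t_3 = 1.7384426 − (-0.0432979)·(1.7384426 − 1.8000000) / (-0.0432979 − 1.1976000) = 1.7384426 − (0.0026653)/(-1.2408979) = 1.7405904

1.73844, 1.74059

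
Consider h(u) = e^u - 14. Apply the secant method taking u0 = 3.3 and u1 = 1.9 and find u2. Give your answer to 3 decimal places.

2.401

h(3.3) = 13.11264, h(1.9) = -7.31411
u2 = 1.90000 − (-7.31411)·(1.90000 − 3.30000) / (-7.31411 − 13.11264) = 1.90000 − (10.23975)/(-20.42674) = 2.40129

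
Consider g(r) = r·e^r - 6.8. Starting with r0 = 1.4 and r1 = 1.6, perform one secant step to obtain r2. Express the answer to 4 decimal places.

g(1.4) = -1.122720, g(1.6) = 1.124852
r2 = 1.600000 − 1.124852·(1.600000 − 1.400000) / (1.124852 − (-1.122720)) = 1.600000 − (0.224970)/(2.247572) = 1.499905

1.4999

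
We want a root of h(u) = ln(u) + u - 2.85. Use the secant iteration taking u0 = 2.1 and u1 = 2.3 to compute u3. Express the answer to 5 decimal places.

2.10546

h(2.1) = -0.0080627, h(2.3) = 0.2829091
u2 = 2.3000000 − 0.2829091·(2.3000000 − 2.1000000) / (0.2829091 − (-0.0080627)) = 2.3000000 − (0.0565818)/(0.2909718) = 2.1055419
h(2.1055419) = 0.0001147
u3 = 2.1055419 − 0.0001147·(2.1055419 − 2.3000000) / (0.0001147 − 0.2829091) = 2.1055419 − (-0.0000223)/(-0.2827944) = 2.1054630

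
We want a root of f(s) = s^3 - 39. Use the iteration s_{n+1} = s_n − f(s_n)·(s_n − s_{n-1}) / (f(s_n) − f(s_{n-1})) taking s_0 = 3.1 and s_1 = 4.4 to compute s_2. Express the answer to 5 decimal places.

3.31612

f(3.1) = -9.2090000, f(4.4) = 46.1840000
s_2 = 4.4000000 − 46.1840000·(4.4000000 − 3.1000000) / (46.1840000 − (-9.2090000)) = 4.4000000 − (60.0392000)/(55.3930000) = 3.3161230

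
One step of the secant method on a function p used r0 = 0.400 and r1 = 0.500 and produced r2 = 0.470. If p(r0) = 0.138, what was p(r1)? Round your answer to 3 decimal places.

-0.059

The secant line through (0.400, 0.138) and (0.500, p(r1)) crosses zero at r2 = 0.470.
So (0.400, 0.138), (0.500, p(r1)), (0.470, 0) are collinear:
p(r1) = 0.138 · (0.500 − 0.470) / (0.400 − 0.470) = 0.138 · (0.03000)/(-0.07000) = -0.05914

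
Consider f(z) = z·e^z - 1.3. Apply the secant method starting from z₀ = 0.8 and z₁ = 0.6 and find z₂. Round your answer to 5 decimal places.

0.66017

f(0.8) = 0.4804327, f(0.6) = -0.2067287
z₂ = 0.6000000 − (-0.2067287)·(0.6000000 − 0.8000000) / (-0.2067287 − 0.4804327) = 0.6000000 − (0.0413457)/(-0.6871615) = 0.6601689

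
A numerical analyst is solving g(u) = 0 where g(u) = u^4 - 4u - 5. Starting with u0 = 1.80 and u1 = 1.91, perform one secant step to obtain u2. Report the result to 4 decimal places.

1.8790

g(1.80) = -1.702400, g(1.91) = 0.668634
u2 = 1.910000 − 0.668634·(1.910000 − 1.800000) / (0.668634 − (-1.702400)) = 1.910000 − (0.073550)/(2.371034) = 1.878980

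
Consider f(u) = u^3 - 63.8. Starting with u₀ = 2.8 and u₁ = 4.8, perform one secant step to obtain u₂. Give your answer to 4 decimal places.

3.7442

f(2.8) = -41.848000, f(4.8) = 46.792000
u₂ = 4.800000 − 46.792000·(4.800000 − 2.800000) / (46.792000 − (-41.848000)) = 4.800000 − (93.584000)/(88.640000) = 3.744224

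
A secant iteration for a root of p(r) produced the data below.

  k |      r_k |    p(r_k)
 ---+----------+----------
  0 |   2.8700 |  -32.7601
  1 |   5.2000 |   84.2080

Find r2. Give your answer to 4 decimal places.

3.5226

r2 = 5.2000 − 84.2080·(5.2000 − 2.8700) / (84.2080 − (-32.7601))
   = 5.2000 − (196.204640)/(116.968100) = 3.522580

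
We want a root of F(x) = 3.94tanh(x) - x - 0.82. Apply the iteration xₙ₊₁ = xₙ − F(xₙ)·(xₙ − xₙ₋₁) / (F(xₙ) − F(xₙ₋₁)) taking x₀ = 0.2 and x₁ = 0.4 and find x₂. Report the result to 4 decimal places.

0.2933

F(0.2) = -0.242341, F(0.4) = 0.276999
x₂ = 0.400000 − 0.276999·(0.400000 − 0.200000) / (0.276999 − (-0.242341)) = 0.400000 − (0.055400)/(0.519340) = 0.293327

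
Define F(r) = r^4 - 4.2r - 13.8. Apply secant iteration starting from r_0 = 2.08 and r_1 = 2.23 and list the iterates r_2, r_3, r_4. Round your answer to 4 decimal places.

2.1864, 2.1898, 2.1899

F(2.08) = -3.818263, F(2.23) = 1.563734
r_2 = 2.230000 − 1.563734·(2.230000 − 2.080000) / (1.563734 − (-3.818263)) = 2.230000 − (0.234560)/(5.381997) = 2.186418
F(2.186418) = -0.130519
r_3 = 2.186418 − (-0.130519)·(2.186418 − 2.230000) / (-0.130519 − 1.563734) = 2.186418 − (0.005688)/(-1.694253) = 2.189775
F(2.189775) = -0.003929
r_4 = 2.189775 − (-0.003929)·(2.189775 − 2.186418) / (-0.003929 − (-0.130519)) = 2.189775 − (-0.000013)/(0.126589) = 2.189879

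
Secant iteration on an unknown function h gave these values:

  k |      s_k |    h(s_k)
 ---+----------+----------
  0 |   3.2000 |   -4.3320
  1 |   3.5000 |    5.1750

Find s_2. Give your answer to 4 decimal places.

s_2 = 3.5000 − 5.1750·(3.5000 − 3.2000) / (5.1750 − (-4.3320))
   = 3.5000 − (1.552500)/(9.507000) = 3.336699

3.3367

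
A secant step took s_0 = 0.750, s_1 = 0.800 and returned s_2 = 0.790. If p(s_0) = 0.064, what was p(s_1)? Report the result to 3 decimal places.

-0.016

The secant line through (0.750, 0.064) and (0.800, p(s_1)) crosses zero at s_2 = 0.790.
So (0.750, 0.064), (0.800, p(s_1)), (0.790, 0) are collinear:
p(s_1) = 0.064 · (0.800 − 0.790) / (0.750 − 0.790) = 0.064 · (0.01000)/(-0.04000) = -0.01600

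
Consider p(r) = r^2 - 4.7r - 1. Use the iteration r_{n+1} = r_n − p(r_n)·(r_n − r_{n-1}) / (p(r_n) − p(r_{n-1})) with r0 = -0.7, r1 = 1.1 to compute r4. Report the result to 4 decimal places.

p(-0.7) = 2.780000, p(1.1) = -4.960000
r2 = 1.100000 − (-4.960000)·(1.100000 − (-0.700000)) / (-4.960000 − 2.780000) = 1.100000 − (-8.928000)/(-7.740000) = -0.053488
p(-0.053488) = -0.745744
r3 = -0.053488 − (-0.745744)·(-0.053488 − 1.100000) / (-0.745744 − (-4.960000)) = -0.053488 − (0.860207)/(4.214256) = -0.257607
p(-0.257607) = 0.277112
r4 = -0.257607 − 0.277112·(-0.257607 − (-0.053488)) / (0.277112 − (-0.745744)) = -0.257607 − (-0.056564)/(1.022856) = -0.202307

-0.2023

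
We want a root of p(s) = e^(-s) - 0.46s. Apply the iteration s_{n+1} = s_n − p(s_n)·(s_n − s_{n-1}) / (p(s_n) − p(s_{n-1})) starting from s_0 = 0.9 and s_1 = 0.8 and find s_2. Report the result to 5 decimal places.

0.89163

p(0.9) = -0.0074303, p(0.8) = 0.0813290
s_2 = 0.8000000 − 0.0813290·(0.8000000 − 0.9000000) / (0.0813290 − (-0.0074303)) = 0.8000000 − (-0.0081329)/(0.0887593) = 0.8916287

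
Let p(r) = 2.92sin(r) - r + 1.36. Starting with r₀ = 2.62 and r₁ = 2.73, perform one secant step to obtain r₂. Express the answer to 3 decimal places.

2.674

p(2.62) = 0.19492, p(2.73) = -0.20180
r₂ = 2.73000 − (-0.20180)·(2.73000 − 2.62000) / (-0.20180 − 0.19492) = 2.73000 − (-0.02220)/(-0.39672) = 2.67405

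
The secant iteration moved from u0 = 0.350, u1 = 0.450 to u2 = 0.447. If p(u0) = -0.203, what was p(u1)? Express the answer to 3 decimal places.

The secant line through (0.350, -0.203) and (0.450, p(u1)) crosses zero at u2 = 0.447.
So (0.350, -0.203), (0.450, p(u1)), (0.447, 0) are collinear:
p(u1) = -0.203 · (0.450 − 0.447) / (0.350 − 0.447) = -0.203 · (0.00300)/(-0.09700) = 0.00628

0.006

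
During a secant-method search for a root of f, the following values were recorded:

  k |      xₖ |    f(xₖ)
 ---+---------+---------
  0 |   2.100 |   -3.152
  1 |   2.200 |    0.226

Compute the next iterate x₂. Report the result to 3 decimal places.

x₂ = 2.200 − 0.226·(2.200 − 2.100) / (0.226 − (-3.152))
   = 2.200 − (0.02260)/(3.37800) = 2.19331

2.193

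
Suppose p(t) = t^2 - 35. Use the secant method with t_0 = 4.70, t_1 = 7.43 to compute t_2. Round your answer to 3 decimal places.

5.764

p(4.70) = -12.91000, p(7.43) = 20.20490
t_2 = 7.43000 − 20.20490·(7.43000 − 4.70000) / (20.20490 − (-12.91000)) = 7.43000 − (55.15938)/(33.11490) = 5.76430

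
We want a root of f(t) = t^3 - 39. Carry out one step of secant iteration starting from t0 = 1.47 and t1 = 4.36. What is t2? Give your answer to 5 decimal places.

f(1.47) = -35.8234770, f(4.36) = 43.8818560
t2 = 4.3600000 − 43.8818560·(4.3600000 − 1.4700000) / (43.8818560 − (-35.8234770)) = 4.3600000 − (126.8185638)/(79.7053330) = 2.7689074

2.76891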